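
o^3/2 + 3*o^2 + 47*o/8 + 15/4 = (o/2 + 1)*(o + 3/2)*(o + 5/2)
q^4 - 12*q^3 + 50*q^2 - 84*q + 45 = (q - 5)*(q - 3)^2*(q - 1)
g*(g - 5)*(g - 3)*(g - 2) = g^4 - 10*g^3 + 31*g^2 - 30*g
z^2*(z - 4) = z^3 - 4*z^2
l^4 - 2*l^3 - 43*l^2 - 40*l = l*(l - 8)*(l + 1)*(l + 5)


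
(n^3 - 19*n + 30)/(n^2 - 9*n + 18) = (n^2 + 3*n - 10)/(n - 6)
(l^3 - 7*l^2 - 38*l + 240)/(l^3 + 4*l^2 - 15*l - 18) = (l^2 - 13*l + 40)/(l^2 - 2*l - 3)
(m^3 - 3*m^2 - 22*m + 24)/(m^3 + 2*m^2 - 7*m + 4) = (m - 6)/(m - 1)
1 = 1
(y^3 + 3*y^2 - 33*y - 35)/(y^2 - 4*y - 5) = y + 7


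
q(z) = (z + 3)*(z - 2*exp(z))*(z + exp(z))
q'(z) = (1 - 2*exp(z))*(z + 3)*(z + exp(z)) + (z + 3)*(z - 2*exp(z))*(exp(z) + 1) + (z - 2*exp(z))*(z + exp(z)) = (z + 3)*(z - 2*exp(z))*(exp(z) + 1) - (z + 3)*(z + exp(z))*(2*exp(z) - 1) + (z - 2*exp(z))*(z + exp(z))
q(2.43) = -1519.02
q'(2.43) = -3267.32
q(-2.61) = 2.73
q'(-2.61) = 5.00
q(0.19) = -9.95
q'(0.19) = -25.16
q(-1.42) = 3.54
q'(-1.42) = -2.45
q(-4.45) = -28.79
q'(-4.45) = 32.70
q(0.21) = -10.46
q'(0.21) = -26.24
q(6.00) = -2951047.40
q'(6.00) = -6212374.66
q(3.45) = -13424.54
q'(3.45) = -28541.65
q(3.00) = -5148.69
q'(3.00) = -10986.46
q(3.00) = -5148.69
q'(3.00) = -10986.46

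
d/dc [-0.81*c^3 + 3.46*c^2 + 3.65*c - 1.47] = -2.43*c^2 + 6.92*c + 3.65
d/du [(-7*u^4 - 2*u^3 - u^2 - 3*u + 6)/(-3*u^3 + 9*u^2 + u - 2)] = u*(21*u^5 - 126*u^4 - 42*u^3 + 34*u^2 + 92*u - 104)/(9*u^6 - 54*u^5 + 75*u^4 + 30*u^3 - 35*u^2 - 4*u + 4)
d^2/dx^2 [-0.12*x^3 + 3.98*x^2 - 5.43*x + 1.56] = 7.96 - 0.72*x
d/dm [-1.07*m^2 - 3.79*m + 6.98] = -2.14*m - 3.79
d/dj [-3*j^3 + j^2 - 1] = j*(2 - 9*j)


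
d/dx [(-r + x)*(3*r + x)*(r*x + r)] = r*(-3*r^2 + 4*r*x + 2*r + 3*x^2 + 2*x)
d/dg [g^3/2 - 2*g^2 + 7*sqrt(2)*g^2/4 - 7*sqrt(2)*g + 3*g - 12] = 3*g^2/2 - 4*g + 7*sqrt(2)*g/2 - 7*sqrt(2) + 3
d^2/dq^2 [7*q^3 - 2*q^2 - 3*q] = 42*q - 4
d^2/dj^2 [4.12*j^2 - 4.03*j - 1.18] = 8.24000000000000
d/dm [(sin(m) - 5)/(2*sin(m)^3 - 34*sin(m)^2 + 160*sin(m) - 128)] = (8*sin(m) + cos(m)^2 - 22)*cos(m)/((sin(m) - 8)^3*(sin(m) - 1)^2)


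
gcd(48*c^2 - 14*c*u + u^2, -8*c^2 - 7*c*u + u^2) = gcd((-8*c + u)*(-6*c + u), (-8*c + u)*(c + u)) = -8*c + u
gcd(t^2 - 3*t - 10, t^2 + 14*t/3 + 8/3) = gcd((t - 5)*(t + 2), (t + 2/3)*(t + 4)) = 1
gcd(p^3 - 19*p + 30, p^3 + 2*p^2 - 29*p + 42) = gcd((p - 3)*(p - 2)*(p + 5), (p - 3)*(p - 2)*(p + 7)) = p^2 - 5*p + 6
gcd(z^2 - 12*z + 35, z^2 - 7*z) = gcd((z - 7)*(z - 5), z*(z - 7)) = z - 7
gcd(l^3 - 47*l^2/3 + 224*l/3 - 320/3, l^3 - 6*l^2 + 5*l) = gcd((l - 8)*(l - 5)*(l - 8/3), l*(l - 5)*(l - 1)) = l - 5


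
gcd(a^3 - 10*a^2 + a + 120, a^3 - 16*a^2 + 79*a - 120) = a^2 - 13*a + 40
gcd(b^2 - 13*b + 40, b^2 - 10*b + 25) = b - 5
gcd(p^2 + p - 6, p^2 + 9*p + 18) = p + 3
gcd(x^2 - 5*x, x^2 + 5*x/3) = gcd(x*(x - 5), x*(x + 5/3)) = x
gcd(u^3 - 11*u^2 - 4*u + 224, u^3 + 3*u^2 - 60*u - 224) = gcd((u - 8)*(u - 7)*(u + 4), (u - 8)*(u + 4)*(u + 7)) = u^2 - 4*u - 32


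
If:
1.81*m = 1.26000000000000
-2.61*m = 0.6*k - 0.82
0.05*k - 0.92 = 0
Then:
No Solution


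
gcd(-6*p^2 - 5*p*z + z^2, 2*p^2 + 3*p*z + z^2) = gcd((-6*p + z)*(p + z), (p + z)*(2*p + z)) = p + z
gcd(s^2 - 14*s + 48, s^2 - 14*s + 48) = s^2 - 14*s + 48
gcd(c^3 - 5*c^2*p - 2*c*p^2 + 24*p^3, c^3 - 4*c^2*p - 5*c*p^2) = 1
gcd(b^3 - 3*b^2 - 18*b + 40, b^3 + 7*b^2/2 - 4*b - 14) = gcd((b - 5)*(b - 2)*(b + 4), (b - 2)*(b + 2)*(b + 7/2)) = b - 2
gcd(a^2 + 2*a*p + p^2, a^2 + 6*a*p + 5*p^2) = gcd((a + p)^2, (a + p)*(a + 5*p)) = a + p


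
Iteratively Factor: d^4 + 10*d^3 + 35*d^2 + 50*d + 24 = (d + 3)*(d^3 + 7*d^2 + 14*d + 8) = (d + 1)*(d + 3)*(d^2 + 6*d + 8) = (d + 1)*(d + 3)*(d + 4)*(d + 2)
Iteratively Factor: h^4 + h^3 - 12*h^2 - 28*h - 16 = (h + 2)*(h^3 - h^2 - 10*h - 8) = (h + 1)*(h + 2)*(h^2 - 2*h - 8) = (h + 1)*(h + 2)^2*(h - 4)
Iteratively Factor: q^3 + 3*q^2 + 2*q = (q + 1)*(q^2 + 2*q) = q*(q + 1)*(q + 2)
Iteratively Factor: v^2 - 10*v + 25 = (v - 5)*(v - 5)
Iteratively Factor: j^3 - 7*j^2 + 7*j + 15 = (j - 3)*(j^2 - 4*j - 5) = (j - 3)*(j + 1)*(j - 5)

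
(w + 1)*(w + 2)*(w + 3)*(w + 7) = w^4 + 13*w^3 + 53*w^2 + 83*w + 42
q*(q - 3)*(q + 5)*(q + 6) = q^4 + 8*q^3 - 3*q^2 - 90*q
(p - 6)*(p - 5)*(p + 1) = p^3 - 10*p^2 + 19*p + 30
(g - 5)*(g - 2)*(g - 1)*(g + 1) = g^4 - 7*g^3 + 9*g^2 + 7*g - 10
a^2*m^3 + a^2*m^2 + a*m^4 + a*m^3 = m^2*(a + m)*(a*m + a)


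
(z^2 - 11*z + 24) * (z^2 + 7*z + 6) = z^4 - 4*z^3 - 47*z^2 + 102*z + 144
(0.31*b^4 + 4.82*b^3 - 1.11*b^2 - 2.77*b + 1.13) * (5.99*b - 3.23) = 1.8569*b^5 + 27.8705*b^4 - 22.2175*b^3 - 13.007*b^2 + 15.7158*b - 3.6499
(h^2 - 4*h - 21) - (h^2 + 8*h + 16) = -12*h - 37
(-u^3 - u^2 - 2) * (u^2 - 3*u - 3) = -u^5 + 2*u^4 + 6*u^3 + u^2 + 6*u + 6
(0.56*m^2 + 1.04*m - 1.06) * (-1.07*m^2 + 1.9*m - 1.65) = -0.5992*m^4 - 0.0488*m^3 + 2.1862*m^2 - 3.73*m + 1.749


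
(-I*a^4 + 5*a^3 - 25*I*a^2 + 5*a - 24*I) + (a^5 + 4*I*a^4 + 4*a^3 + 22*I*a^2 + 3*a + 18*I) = a^5 + 3*I*a^4 + 9*a^3 - 3*I*a^2 + 8*a - 6*I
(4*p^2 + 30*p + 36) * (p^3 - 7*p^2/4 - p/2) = 4*p^5 + 23*p^4 - 37*p^3/2 - 78*p^2 - 18*p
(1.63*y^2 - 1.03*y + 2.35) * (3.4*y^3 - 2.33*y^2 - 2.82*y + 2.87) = 5.542*y^5 - 7.2999*y^4 + 5.7933*y^3 + 2.1072*y^2 - 9.5831*y + 6.7445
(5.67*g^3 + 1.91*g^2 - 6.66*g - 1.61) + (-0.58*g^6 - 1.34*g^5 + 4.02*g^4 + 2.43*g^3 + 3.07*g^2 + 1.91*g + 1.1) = -0.58*g^6 - 1.34*g^5 + 4.02*g^4 + 8.1*g^3 + 4.98*g^2 - 4.75*g - 0.51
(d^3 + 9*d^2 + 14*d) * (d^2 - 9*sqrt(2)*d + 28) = d^5 - 9*sqrt(2)*d^4 + 9*d^4 - 81*sqrt(2)*d^3 + 42*d^3 - 126*sqrt(2)*d^2 + 252*d^2 + 392*d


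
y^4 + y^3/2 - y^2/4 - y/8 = y*(y - 1/2)*(y + 1/2)^2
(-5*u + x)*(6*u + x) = -30*u^2 + u*x + x^2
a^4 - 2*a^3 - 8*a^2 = a^2*(a - 4)*(a + 2)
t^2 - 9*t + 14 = (t - 7)*(t - 2)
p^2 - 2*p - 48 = (p - 8)*(p + 6)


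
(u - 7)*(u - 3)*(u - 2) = u^3 - 12*u^2 + 41*u - 42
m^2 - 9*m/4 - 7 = (m - 4)*(m + 7/4)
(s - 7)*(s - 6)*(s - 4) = s^3 - 17*s^2 + 94*s - 168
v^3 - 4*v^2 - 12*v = v*(v - 6)*(v + 2)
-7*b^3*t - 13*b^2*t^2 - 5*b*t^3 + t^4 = t*(-7*b + t)*(b + t)^2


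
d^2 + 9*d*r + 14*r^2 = (d + 2*r)*(d + 7*r)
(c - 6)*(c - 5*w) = c^2 - 5*c*w - 6*c + 30*w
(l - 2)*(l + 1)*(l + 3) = l^3 + 2*l^2 - 5*l - 6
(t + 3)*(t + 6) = t^2 + 9*t + 18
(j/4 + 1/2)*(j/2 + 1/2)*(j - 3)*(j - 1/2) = j^4/8 - j^3/16 - 7*j^2/8 - 5*j/16 + 3/8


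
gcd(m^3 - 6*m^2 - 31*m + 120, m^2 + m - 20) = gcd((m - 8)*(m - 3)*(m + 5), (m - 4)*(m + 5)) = m + 5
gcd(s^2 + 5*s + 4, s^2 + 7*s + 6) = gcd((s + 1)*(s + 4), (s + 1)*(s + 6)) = s + 1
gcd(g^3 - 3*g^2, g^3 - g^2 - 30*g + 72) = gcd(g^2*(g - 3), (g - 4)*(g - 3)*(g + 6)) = g - 3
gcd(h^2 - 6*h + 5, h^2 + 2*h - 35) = h - 5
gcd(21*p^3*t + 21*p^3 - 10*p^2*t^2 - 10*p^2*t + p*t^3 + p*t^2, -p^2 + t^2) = 1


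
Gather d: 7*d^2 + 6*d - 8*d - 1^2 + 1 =7*d^2 - 2*d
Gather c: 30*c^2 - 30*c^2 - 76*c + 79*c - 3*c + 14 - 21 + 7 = 0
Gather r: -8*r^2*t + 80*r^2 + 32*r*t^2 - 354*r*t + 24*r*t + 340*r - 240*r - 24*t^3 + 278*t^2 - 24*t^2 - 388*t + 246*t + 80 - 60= r^2*(80 - 8*t) + r*(32*t^2 - 330*t + 100) - 24*t^3 + 254*t^2 - 142*t + 20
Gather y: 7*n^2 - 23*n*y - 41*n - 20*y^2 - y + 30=7*n^2 - 41*n - 20*y^2 + y*(-23*n - 1) + 30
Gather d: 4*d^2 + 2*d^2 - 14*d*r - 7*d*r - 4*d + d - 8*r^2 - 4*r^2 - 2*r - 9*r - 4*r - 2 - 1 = 6*d^2 + d*(-21*r - 3) - 12*r^2 - 15*r - 3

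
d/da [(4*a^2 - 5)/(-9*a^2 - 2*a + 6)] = 2*(-4*a^2 - 21*a - 5)/(81*a^4 + 36*a^3 - 104*a^2 - 24*a + 36)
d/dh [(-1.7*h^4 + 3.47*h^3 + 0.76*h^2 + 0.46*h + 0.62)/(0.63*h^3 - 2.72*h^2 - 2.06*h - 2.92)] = (-1.071*h^6 + 9.248*h^5 + 0.588800000000001*h^4 + 4.98*h^3 - 31.8834*h^2 - 1.0656*h - 0.0659999999999998)/(0.3969*h^6 - 3.4272*h^5 + 4.8028*h^4 + 7.5272*h^3 + 20.1284*h^2 + 12.0304*h + 8.5264)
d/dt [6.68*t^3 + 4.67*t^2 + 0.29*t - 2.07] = 20.04*t^2 + 9.34*t + 0.29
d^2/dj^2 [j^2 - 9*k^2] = 2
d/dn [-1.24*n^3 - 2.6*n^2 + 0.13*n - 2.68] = -3.72*n^2 - 5.2*n + 0.13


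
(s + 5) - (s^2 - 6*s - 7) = -s^2 + 7*s + 12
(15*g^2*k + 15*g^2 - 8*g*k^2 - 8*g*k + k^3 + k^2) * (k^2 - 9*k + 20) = 15*g^2*k^3 - 120*g^2*k^2 + 165*g^2*k + 300*g^2 - 8*g*k^4 + 64*g*k^3 - 88*g*k^2 - 160*g*k + k^5 - 8*k^4 + 11*k^3 + 20*k^2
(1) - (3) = -2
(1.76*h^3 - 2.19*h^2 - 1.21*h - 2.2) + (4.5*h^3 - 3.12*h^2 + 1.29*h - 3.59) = 6.26*h^3 - 5.31*h^2 + 0.0800000000000001*h - 5.79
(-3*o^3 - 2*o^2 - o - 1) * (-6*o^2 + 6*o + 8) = 18*o^5 - 6*o^4 - 30*o^3 - 16*o^2 - 14*o - 8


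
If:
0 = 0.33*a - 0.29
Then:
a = 0.88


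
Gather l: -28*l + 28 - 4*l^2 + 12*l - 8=-4*l^2 - 16*l + 20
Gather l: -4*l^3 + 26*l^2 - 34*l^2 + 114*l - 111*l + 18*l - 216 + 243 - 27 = -4*l^3 - 8*l^2 + 21*l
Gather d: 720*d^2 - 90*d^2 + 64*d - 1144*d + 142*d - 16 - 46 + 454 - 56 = 630*d^2 - 938*d + 336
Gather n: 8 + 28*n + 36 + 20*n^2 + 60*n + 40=20*n^2 + 88*n + 84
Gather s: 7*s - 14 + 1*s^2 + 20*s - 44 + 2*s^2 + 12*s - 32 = 3*s^2 + 39*s - 90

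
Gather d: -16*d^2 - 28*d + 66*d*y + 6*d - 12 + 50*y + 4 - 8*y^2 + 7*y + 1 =-16*d^2 + d*(66*y - 22) - 8*y^2 + 57*y - 7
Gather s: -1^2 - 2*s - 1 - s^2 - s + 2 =-s^2 - 3*s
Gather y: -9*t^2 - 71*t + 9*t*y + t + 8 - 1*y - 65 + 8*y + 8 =-9*t^2 - 70*t + y*(9*t + 7) - 49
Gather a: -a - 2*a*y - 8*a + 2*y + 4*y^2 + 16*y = a*(-2*y - 9) + 4*y^2 + 18*y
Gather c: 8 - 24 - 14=-30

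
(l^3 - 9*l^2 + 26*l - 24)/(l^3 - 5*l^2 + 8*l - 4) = (l^2 - 7*l + 12)/(l^2 - 3*l + 2)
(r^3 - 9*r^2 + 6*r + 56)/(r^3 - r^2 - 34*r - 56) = (r - 4)/(r + 4)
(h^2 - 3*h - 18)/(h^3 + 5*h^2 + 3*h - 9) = (h - 6)/(h^2 + 2*h - 3)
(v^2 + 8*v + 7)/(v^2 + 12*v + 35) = (v + 1)/(v + 5)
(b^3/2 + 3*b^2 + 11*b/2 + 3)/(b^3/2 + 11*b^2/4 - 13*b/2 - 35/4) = 2*(b^2 + 5*b + 6)/(2*b^2 + 9*b - 35)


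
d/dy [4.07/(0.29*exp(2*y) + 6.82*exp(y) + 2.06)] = (-2.3606*exp(y) - 27.7574)*exp(y)/(0.29*exp(2*y) + 6.82*exp(y) + 2.06)^2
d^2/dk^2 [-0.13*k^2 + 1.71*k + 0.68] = -0.260000000000000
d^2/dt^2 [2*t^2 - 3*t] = 4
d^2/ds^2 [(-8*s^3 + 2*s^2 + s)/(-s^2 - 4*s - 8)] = 2*(71*s^3 + 816*s^2 + 1560*s - 96)/(s^6 + 12*s^5 + 72*s^4 + 256*s^3 + 576*s^2 + 768*s + 512)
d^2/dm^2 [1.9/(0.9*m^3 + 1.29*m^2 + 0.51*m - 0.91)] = (-(10.26*m + 4.902)*(0.9*m^3 + 1.29*m^2 + 0.51*m - 0.91) + 1.9*(2.7*m^2 + 2.58*m + 0.51)*(5.4*m^2 + 5.16*m + 1.02))/(0.9*m^3 + 1.29*m^2 + 0.51*m - 0.91)^3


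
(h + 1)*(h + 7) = h^2 + 8*h + 7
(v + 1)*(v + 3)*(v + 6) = v^3 + 10*v^2 + 27*v + 18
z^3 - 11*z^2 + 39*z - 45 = (z - 5)*(z - 3)^2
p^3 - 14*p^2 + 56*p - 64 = (p - 8)*(p - 4)*(p - 2)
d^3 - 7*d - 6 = (d - 3)*(d + 1)*(d + 2)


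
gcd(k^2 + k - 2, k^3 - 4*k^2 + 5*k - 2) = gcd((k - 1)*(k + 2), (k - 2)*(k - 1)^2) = k - 1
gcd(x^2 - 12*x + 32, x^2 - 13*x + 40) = x - 8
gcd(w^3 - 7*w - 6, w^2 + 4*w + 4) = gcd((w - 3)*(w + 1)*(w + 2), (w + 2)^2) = w + 2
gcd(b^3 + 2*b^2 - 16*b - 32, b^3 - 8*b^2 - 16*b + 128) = b^2 - 16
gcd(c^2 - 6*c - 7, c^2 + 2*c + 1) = c + 1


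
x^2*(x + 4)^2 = x^4 + 8*x^3 + 16*x^2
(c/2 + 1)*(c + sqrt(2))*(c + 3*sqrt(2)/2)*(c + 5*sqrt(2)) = c^4/2 + c^3 + 15*sqrt(2)*c^3/4 + 15*sqrt(2)*c^2/2 + 14*c^2 + 15*sqrt(2)*c/2 + 28*c + 15*sqrt(2)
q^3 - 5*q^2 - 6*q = q*(q - 6)*(q + 1)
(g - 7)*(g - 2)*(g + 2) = g^3 - 7*g^2 - 4*g + 28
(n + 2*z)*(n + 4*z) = n^2 + 6*n*z + 8*z^2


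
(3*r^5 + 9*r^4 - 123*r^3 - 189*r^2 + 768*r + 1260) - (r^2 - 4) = 3*r^5 + 9*r^4 - 123*r^3 - 190*r^2 + 768*r + 1264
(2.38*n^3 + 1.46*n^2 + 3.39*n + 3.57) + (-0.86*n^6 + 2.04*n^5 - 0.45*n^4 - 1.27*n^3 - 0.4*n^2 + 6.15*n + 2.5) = -0.86*n^6 + 2.04*n^5 - 0.45*n^4 + 1.11*n^3 + 1.06*n^2 + 9.54*n + 6.07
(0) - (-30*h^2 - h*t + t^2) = 30*h^2 + h*t - t^2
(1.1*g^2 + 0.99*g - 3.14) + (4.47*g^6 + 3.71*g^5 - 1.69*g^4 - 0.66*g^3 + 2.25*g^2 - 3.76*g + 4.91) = 4.47*g^6 + 3.71*g^5 - 1.69*g^4 - 0.66*g^3 + 3.35*g^2 - 2.77*g + 1.77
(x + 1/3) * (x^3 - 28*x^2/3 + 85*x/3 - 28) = x^4 - 9*x^3 + 227*x^2/9 - 167*x/9 - 28/3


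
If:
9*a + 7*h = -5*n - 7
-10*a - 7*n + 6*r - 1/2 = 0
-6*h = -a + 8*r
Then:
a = 212*r/127 - 279/127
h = -134*r/127 - 93/254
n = 779/254 - 194*r/127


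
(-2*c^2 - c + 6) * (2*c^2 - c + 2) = -4*c^4 + 9*c^2 - 8*c + 12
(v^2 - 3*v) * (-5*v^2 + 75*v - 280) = -5*v^4 + 90*v^3 - 505*v^2 + 840*v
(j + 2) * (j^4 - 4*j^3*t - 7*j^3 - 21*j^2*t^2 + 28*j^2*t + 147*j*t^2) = j^5 - 4*j^4*t - 5*j^4 - 21*j^3*t^2 + 20*j^3*t - 14*j^3 + 105*j^2*t^2 + 56*j^2*t + 294*j*t^2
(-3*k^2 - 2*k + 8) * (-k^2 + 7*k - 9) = 3*k^4 - 19*k^3 + 5*k^2 + 74*k - 72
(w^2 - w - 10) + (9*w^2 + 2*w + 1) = 10*w^2 + w - 9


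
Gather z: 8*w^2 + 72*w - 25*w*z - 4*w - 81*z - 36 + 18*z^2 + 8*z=8*w^2 + 68*w + 18*z^2 + z*(-25*w - 73) - 36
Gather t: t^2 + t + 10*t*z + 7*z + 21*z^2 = t^2 + t*(10*z + 1) + 21*z^2 + 7*z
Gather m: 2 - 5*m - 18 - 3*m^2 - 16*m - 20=-3*m^2 - 21*m - 36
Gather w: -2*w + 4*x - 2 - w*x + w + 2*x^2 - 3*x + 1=w*(-x - 1) + 2*x^2 + x - 1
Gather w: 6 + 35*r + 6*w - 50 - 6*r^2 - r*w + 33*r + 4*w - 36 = -6*r^2 + 68*r + w*(10 - r) - 80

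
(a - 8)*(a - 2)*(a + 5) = a^3 - 5*a^2 - 34*a + 80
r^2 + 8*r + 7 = (r + 1)*(r + 7)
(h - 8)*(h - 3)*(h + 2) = h^3 - 9*h^2 + 2*h + 48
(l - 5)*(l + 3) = l^2 - 2*l - 15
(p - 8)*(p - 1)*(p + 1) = p^3 - 8*p^2 - p + 8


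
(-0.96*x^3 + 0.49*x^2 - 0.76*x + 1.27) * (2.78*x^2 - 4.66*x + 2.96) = -2.6688*x^5 + 5.8358*x^4 - 7.2378*x^3 + 8.5226*x^2 - 8.1678*x + 3.7592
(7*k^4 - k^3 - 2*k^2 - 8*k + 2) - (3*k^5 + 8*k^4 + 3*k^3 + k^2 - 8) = -3*k^5 - k^4 - 4*k^3 - 3*k^2 - 8*k + 10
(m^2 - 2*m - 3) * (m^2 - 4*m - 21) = m^4 - 6*m^3 - 16*m^2 + 54*m + 63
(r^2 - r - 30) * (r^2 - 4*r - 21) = r^4 - 5*r^3 - 47*r^2 + 141*r + 630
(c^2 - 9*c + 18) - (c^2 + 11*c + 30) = -20*c - 12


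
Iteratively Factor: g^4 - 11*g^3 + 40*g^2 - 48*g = (g - 4)*(g^3 - 7*g^2 + 12*g) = (g - 4)*(g - 3)*(g^2 - 4*g) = g*(g - 4)*(g - 3)*(g - 4)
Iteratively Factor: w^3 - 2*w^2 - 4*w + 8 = (w - 2)*(w^2 - 4) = (w - 2)^2*(w + 2)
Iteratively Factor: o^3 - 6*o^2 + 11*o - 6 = (o - 2)*(o^2 - 4*o + 3) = (o - 2)*(o - 1)*(o - 3)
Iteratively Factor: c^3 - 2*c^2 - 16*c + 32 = (c + 4)*(c^2 - 6*c + 8) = (c - 4)*(c + 4)*(c - 2)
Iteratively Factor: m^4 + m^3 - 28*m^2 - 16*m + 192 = (m + 4)*(m^3 - 3*m^2 - 16*m + 48) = (m - 3)*(m + 4)*(m^2 - 16) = (m - 4)*(m - 3)*(m + 4)*(m + 4)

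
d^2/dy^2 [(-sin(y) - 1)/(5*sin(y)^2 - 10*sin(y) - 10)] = (sin(y)^5 + 6*sin(y)^4 + 4*sin(y)^3 + 2*sin(y)^2 - 4)/(5*(sin(y)^2 - 2*sin(y) - 2)^3)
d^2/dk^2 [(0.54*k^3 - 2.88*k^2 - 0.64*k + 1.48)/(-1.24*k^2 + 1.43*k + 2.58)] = (-2.66453525910038e-15*k^5 - 7.105427357601e-15*k^4 + 6.51813200000001*k^3 + 29.674632*k^2 + 6.464208*k + 18.095896)/(1.906624*k^6 - 6.596304*k^5 - 4.293996*k^4 + 24.524929*k^3 + 8.934282*k^2 - 28.555956*k - 17.173512)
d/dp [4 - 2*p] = -2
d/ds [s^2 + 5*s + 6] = 2*s + 5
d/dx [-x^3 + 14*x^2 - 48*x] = -3*x^2 + 28*x - 48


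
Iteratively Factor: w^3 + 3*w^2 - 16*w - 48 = (w + 4)*(w^2 - w - 12) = (w + 3)*(w + 4)*(w - 4)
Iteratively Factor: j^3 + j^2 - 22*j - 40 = (j + 2)*(j^2 - j - 20) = (j - 5)*(j + 2)*(j + 4)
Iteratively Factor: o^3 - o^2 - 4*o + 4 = (o + 2)*(o^2 - 3*o + 2) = (o - 1)*(o + 2)*(o - 2)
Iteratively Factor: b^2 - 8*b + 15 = (b - 5)*(b - 3)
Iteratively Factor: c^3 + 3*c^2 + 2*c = (c + 1)*(c^2 + 2*c) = c*(c + 1)*(c + 2)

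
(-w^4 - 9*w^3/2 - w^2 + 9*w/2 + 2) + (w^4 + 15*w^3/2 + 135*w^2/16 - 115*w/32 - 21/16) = 3*w^3 + 119*w^2/16 + 29*w/32 + 11/16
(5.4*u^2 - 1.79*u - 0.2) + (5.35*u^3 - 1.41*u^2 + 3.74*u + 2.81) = 5.35*u^3 + 3.99*u^2 + 1.95*u + 2.61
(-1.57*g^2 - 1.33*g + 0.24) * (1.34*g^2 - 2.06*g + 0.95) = -2.1038*g^4 + 1.452*g^3 + 1.5699*g^2 - 1.7579*g + 0.228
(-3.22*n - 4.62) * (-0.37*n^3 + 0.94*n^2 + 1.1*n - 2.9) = 1.1914*n^4 - 1.3174*n^3 - 7.8848*n^2 + 4.256*n + 13.398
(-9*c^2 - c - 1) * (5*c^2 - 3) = -45*c^4 - 5*c^3 + 22*c^2 + 3*c + 3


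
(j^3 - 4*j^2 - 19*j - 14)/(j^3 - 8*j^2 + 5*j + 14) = (j + 2)/(j - 2)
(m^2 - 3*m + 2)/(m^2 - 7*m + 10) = (m - 1)/(m - 5)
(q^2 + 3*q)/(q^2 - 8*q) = (q + 3)/(q - 8)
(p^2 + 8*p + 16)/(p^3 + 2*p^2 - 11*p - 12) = (p + 4)/(p^2 - 2*p - 3)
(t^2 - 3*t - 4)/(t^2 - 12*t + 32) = (t + 1)/(t - 8)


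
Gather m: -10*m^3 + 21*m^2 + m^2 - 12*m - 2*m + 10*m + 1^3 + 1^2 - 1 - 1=-10*m^3 + 22*m^2 - 4*m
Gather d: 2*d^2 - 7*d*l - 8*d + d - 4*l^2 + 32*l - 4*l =2*d^2 + d*(-7*l - 7) - 4*l^2 + 28*l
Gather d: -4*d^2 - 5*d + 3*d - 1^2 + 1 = -4*d^2 - 2*d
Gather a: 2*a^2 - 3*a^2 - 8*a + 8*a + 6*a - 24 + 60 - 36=-a^2 + 6*a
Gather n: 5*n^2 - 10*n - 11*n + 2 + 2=5*n^2 - 21*n + 4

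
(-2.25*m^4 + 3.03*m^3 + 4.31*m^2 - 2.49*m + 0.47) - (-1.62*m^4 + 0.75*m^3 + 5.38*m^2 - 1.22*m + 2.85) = -0.63*m^4 + 2.28*m^3 - 1.07*m^2 - 1.27*m - 2.38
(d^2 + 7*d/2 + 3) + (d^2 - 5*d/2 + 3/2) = 2*d^2 + d + 9/2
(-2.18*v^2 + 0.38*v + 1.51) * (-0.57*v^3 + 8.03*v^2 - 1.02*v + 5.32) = 1.2426*v^5 - 17.722*v^4 + 4.4143*v^3 + 0.140099999999997*v^2 + 0.4814*v + 8.0332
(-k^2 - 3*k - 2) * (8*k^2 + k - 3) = -8*k^4 - 25*k^3 - 16*k^2 + 7*k + 6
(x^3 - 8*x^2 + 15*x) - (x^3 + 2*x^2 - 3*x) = -10*x^2 + 18*x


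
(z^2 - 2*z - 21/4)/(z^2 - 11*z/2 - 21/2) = (z - 7/2)/(z - 7)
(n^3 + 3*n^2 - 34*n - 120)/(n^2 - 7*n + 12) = (n^3 + 3*n^2 - 34*n - 120)/(n^2 - 7*n + 12)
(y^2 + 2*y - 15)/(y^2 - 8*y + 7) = (y^2 + 2*y - 15)/(y^2 - 8*y + 7)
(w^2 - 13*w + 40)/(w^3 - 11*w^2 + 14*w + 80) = 1/(w + 2)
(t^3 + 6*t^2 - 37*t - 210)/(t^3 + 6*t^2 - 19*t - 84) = (t^2 - t - 30)/(t^2 - t - 12)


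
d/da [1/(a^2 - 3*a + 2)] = (3 - 2*a)/(a^2 - 3*a + 2)^2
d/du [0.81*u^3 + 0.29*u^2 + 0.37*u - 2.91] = 2.43*u^2 + 0.58*u + 0.37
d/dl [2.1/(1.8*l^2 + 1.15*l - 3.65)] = (-7.56*l - 2.415)/(1.8*l^2 + 1.15*l - 3.65)^2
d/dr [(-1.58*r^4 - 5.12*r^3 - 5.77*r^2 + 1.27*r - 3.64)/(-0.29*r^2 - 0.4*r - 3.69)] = (0.9164*r^5 + 3.3808*r^4 + 27.4168*r^3 + 59.3547*r^2 + 40.4714*r - 6.1423)/(0.0841*r^4 + 0.232*r^3 + 2.3002*r^2 + 2.952*r + 13.6161)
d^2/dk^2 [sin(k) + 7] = -sin(k)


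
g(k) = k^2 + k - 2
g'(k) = 2*k + 1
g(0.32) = -1.58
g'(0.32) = 1.64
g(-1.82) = -0.51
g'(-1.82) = -2.64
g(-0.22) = -2.17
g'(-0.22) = 0.56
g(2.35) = 5.87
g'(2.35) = 5.70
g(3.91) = 17.20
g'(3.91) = 8.82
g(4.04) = 18.36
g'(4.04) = 9.08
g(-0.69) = -2.21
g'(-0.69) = -0.38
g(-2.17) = 0.54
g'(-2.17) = -3.34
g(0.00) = -2.00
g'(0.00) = 1.00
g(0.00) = -2.00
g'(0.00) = 1.00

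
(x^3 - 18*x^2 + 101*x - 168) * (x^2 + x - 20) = x^5 - 17*x^4 + 63*x^3 + 293*x^2 - 2188*x + 3360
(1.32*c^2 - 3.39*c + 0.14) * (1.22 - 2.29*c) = -3.0228*c^3 + 9.3735*c^2 - 4.4564*c + 0.1708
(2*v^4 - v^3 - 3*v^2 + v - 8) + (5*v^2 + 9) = 2*v^4 - v^3 + 2*v^2 + v + 1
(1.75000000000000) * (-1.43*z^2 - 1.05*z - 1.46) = -2.5025*z^2 - 1.8375*z - 2.555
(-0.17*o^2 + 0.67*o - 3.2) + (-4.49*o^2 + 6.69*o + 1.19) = -4.66*o^2 + 7.36*o - 2.01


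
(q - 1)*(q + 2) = q^2 + q - 2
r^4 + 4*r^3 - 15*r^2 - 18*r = r*(r - 3)*(r + 1)*(r + 6)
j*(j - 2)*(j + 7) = j^3 + 5*j^2 - 14*j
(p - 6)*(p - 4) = p^2 - 10*p + 24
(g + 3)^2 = g^2 + 6*g + 9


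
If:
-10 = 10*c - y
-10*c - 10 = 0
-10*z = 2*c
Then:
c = -1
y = 0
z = 1/5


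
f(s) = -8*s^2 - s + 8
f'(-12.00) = 191.00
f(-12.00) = -1132.00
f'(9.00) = -145.00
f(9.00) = -649.00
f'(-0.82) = 12.12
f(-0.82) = 3.44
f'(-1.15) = 17.40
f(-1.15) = -1.43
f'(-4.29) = 67.64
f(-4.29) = -134.94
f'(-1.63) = 25.08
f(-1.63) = -11.63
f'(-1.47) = 22.52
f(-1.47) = -7.82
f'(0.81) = -13.96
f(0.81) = 1.94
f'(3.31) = -53.96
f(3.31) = -82.96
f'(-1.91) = 29.56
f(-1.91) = -19.27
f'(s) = -16*s - 1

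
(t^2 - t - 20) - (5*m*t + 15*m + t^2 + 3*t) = -5*m*t - 15*m - 4*t - 20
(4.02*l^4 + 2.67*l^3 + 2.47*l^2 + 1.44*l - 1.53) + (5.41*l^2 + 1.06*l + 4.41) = 4.02*l^4 + 2.67*l^3 + 7.88*l^2 + 2.5*l + 2.88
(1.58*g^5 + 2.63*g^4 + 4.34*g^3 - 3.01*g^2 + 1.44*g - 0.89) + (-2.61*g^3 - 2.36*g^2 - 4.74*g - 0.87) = 1.58*g^5 + 2.63*g^4 + 1.73*g^3 - 5.37*g^2 - 3.3*g - 1.76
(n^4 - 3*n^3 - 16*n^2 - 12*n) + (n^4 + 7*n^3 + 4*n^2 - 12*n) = 2*n^4 + 4*n^3 - 12*n^2 - 24*n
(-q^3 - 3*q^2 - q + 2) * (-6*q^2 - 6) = 6*q^5 + 18*q^4 + 12*q^3 + 6*q^2 + 6*q - 12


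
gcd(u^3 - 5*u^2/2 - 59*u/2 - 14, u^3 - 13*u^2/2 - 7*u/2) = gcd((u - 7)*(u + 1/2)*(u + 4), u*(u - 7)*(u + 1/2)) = u^2 - 13*u/2 - 7/2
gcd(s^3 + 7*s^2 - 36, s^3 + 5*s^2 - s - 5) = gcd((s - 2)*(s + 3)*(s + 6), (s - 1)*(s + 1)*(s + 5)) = 1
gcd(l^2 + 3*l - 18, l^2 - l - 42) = l + 6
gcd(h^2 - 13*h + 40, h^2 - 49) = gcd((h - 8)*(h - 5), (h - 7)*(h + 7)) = 1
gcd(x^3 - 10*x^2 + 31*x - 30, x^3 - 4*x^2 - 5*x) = x - 5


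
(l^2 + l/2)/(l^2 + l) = (l + 1/2)/(l + 1)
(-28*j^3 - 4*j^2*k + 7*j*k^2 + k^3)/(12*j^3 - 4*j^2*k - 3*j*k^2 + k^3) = (-7*j - k)/(3*j - k)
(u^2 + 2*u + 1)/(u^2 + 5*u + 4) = (u + 1)/(u + 4)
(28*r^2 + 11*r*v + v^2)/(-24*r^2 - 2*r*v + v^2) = (-7*r - v)/(6*r - v)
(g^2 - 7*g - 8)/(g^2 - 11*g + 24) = (g + 1)/(g - 3)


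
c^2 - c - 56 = (c - 8)*(c + 7)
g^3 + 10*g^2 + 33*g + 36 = (g + 3)^2*(g + 4)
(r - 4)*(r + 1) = r^2 - 3*r - 4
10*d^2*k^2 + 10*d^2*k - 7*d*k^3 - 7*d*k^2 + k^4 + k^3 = k*(-5*d + k)*(-2*d + k)*(k + 1)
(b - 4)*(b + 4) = b^2 - 16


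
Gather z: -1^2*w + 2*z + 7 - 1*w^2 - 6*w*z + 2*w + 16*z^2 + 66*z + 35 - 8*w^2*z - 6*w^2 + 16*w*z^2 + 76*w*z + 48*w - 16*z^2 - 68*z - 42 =-7*w^2 + 16*w*z^2 + 49*w + z*(-8*w^2 + 70*w)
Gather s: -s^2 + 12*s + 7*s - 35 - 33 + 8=-s^2 + 19*s - 60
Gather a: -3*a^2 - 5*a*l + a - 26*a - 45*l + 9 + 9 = -3*a^2 + a*(-5*l - 25) - 45*l + 18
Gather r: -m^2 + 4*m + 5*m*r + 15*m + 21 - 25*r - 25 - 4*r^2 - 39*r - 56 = -m^2 + 19*m - 4*r^2 + r*(5*m - 64) - 60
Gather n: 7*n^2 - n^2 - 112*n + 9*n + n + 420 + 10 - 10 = 6*n^2 - 102*n + 420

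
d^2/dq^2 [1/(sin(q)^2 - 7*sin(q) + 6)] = (-4*sin(q)^3 + 17*sin(q)^2 - 2*sin(q) - 86)/((sin(q) - 6)^3*(sin(q) - 1)^2)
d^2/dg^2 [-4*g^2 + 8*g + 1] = -8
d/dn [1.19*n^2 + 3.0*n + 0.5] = 2.38*n + 3.0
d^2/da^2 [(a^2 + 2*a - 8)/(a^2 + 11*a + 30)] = 2*(-9*a^3 - 114*a^2 - 444*a - 488)/(a^6 + 33*a^5 + 453*a^4 + 3311*a^3 + 13590*a^2 + 29700*a + 27000)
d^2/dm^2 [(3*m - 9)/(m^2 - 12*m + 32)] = 6*(3*(5 - m)*(m^2 - 12*m + 32) + 4*(m - 6)^2*(m - 3))/(m^2 - 12*m + 32)^3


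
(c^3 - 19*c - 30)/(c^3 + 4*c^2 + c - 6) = (c - 5)/(c - 1)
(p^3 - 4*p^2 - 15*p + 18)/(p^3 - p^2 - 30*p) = (p^2 + 2*p - 3)/(p*(p + 5))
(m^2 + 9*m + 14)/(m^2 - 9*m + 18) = (m^2 + 9*m + 14)/(m^2 - 9*m + 18)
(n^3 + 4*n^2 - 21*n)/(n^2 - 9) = n*(n + 7)/(n + 3)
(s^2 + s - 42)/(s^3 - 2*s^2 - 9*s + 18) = (s^2 + s - 42)/(s^3 - 2*s^2 - 9*s + 18)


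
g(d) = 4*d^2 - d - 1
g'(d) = 8*d - 1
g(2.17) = 15.67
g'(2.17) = 16.36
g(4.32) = 69.33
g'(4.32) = 33.56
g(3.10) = 34.34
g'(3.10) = 23.80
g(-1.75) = 13.00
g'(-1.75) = -15.00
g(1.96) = 12.41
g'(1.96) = 14.68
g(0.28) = -0.97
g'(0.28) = 1.24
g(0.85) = 1.04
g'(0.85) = 5.80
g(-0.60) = 1.04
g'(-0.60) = -5.80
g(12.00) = 563.00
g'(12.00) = 95.00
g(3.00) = 32.00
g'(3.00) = 23.00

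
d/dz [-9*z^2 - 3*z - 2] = -18*z - 3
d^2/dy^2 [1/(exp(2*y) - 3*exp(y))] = ((3 - 4*exp(y))*(exp(y) - 3) + 2*(2*exp(y) - 3)^2)*exp(-y)/(exp(y) - 3)^3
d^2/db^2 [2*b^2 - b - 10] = 4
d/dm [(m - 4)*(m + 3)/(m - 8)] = (m^2 - 16*m + 20)/(m^2 - 16*m + 64)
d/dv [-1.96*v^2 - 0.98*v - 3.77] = -3.92*v - 0.98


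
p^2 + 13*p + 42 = (p + 6)*(p + 7)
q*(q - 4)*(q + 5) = q^3 + q^2 - 20*q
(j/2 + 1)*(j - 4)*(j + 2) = j^3/2 - 6*j - 8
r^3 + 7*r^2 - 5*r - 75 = (r - 3)*(r + 5)^2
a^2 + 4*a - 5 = (a - 1)*(a + 5)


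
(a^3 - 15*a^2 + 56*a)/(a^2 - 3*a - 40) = a*(a - 7)/(a + 5)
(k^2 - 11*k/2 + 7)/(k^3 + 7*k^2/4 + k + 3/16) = 8*(2*k^2 - 11*k + 14)/(16*k^3 + 28*k^2 + 16*k + 3)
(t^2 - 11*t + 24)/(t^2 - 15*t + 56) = (t - 3)/(t - 7)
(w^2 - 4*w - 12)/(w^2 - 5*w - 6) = (w + 2)/(w + 1)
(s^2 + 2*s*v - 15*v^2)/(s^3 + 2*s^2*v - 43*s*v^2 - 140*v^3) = (s - 3*v)/(s^2 - 3*s*v - 28*v^2)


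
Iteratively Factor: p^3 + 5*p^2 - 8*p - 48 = (p + 4)*(p^2 + p - 12) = (p - 3)*(p + 4)*(p + 4)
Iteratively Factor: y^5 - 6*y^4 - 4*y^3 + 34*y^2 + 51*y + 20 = (y - 5)*(y^4 - y^3 - 9*y^2 - 11*y - 4) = (y - 5)*(y - 4)*(y^3 + 3*y^2 + 3*y + 1) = (y - 5)*(y - 4)*(y + 1)*(y^2 + 2*y + 1) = (y - 5)*(y - 4)*(y + 1)^2*(y + 1)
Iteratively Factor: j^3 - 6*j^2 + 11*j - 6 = (j - 3)*(j^2 - 3*j + 2) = (j - 3)*(j - 1)*(j - 2)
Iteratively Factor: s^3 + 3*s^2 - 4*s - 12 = (s + 3)*(s^2 - 4) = (s - 2)*(s + 3)*(s + 2)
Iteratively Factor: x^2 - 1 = (x + 1)*(x - 1)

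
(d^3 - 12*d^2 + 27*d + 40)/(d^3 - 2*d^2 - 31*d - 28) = (d^2 - 13*d + 40)/(d^2 - 3*d - 28)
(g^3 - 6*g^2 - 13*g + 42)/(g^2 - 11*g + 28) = (g^2 + g - 6)/(g - 4)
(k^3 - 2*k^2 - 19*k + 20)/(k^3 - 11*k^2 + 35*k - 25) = (k + 4)/(k - 5)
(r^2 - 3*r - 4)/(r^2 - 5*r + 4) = (r + 1)/(r - 1)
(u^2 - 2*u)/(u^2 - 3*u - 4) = u*(2 - u)/(-u^2 + 3*u + 4)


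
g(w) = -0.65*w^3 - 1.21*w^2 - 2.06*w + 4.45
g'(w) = -1.95*w^2 - 2.42*w - 2.06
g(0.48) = 3.11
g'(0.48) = -3.67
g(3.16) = -34.65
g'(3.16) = -29.18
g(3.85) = -58.51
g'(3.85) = -40.28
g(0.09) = 4.25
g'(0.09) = -2.29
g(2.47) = -17.82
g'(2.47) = -19.93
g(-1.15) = 6.21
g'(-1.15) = -1.86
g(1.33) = -1.96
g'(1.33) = -8.73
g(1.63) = -4.94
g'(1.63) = -11.19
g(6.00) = -191.87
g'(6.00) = -86.78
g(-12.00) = 978.13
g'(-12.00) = -253.82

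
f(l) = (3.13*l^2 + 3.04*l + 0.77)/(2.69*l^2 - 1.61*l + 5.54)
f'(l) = (1.61 - 5.38*l)*(3.13*l^2 + 3.04*l + 0.77)/(2.69*l^2 - 1.61*l + 5.54)^2 + (6.26*l + 3.04)/(2.69*l^2 - 1.61*l + 5.54) = (-13.2169*l^2 + 30.5378*l + 18.0813)/(7.2361*l^4 - 8.6618*l^3 + 32.3973*l^2 - 17.8388*l + 30.6916)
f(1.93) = 1.47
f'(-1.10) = -0.28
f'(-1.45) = -0.29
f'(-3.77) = -0.11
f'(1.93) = 0.18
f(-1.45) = 0.22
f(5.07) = 1.45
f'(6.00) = -0.03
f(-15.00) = 1.04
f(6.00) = 1.42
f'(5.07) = -0.04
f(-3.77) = 0.68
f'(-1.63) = -0.28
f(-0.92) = 0.07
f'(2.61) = 0.02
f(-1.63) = 0.27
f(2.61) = 1.53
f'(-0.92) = -0.25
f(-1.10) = 0.11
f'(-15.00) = -0.01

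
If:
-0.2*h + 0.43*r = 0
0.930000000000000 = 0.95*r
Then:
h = 2.10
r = 0.98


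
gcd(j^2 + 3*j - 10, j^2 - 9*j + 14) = j - 2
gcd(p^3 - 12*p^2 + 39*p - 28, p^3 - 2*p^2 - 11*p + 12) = p^2 - 5*p + 4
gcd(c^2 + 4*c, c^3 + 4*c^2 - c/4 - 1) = c + 4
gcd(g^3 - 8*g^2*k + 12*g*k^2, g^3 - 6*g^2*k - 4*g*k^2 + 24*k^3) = g^2 - 8*g*k + 12*k^2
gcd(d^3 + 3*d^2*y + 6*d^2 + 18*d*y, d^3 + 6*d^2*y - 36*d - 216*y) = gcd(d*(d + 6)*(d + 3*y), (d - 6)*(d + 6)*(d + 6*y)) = d + 6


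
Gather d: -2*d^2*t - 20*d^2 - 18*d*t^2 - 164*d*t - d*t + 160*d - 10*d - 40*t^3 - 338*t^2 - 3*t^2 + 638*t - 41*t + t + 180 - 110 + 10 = d^2*(-2*t - 20) + d*(-18*t^2 - 165*t + 150) - 40*t^3 - 341*t^2 + 598*t + 80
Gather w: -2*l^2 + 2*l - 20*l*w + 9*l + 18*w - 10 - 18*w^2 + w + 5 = -2*l^2 + 11*l - 18*w^2 + w*(19 - 20*l) - 5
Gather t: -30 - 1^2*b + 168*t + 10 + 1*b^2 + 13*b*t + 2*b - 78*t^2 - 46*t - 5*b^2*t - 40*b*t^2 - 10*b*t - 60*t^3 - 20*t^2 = b^2 + b - 60*t^3 + t^2*(-40*b - 98) + t*(-5*b^2 + 3*b + 122) - 20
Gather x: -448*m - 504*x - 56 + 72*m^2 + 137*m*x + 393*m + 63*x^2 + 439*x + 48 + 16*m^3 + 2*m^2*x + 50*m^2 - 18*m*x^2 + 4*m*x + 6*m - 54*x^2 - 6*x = 16*m^3 + 122*m^2 - 49*m + x^2*(9 - 18*m) + x*(2*m^2 + 141*m - 71) - 8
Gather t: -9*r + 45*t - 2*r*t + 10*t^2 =-9*r + 10*t^2 + t*(45 - 2*r)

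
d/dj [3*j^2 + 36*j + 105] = 6*j + 36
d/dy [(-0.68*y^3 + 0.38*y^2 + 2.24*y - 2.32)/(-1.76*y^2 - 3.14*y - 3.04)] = (1.1968*y^4 + 4.2704*y^3 + 8.9508*y^2 - 10.4768*y - 14.0944)/(3.0976*y^4 + 11.0528*y^3 + 20.5604*y^2 + 19.0912*y + 9.2416)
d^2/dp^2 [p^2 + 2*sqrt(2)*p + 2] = 2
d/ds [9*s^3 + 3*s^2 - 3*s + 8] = 27*s^2 + 6*s - 3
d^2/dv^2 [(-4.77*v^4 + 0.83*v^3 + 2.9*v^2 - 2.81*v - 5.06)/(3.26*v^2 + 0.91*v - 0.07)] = (-101.387304*v^6 - 84.904092*v^5 - 17.1691380000001*v^4 - 70.31835*v^3 - 319.280958*v^2 - 93.889026*v - 11.01933)/(34.645976*v^6 + 29.013348*v^5 + 5.867022*v^4 - 0.492401*v^3 - 0.125979*v^2 + 0.013377*v - 0.000343)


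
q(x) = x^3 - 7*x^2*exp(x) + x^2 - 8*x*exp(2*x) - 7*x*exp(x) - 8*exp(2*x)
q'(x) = -7*x^2*exp(x) + 3*x^2 - 16*x*exp(2*x) - 21*x*exp(x) + 2*x - 24*exp(2*x) - 7*exp(x)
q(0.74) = -79.09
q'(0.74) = -209.60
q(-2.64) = -13.53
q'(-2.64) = 15.70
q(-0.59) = 0.07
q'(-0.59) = -2.97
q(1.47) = -478.98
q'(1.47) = -1119.95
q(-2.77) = -15.68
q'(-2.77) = 17.40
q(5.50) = -3174492.90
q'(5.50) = -6787590.40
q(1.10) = -197.66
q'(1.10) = -485.48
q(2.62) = -6350.96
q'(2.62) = -13923.20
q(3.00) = -14560.91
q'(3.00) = -31685.25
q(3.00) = -14560.91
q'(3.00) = -31685.25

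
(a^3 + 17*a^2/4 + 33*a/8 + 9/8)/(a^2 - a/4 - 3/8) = (4*a^2 + 15*a + 9)/(4*a - 3)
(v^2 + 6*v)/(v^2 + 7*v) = (v + 6)/(v + 7)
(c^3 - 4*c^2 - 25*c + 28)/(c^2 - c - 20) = (c^2 - 8*c + 7)/(c - 5)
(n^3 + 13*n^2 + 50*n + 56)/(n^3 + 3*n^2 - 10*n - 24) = (n + 7)/(n - 3)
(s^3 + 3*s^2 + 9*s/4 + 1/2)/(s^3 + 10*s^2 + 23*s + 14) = (s^2 + s + 1/4)/(s^2 + 8*s + 7)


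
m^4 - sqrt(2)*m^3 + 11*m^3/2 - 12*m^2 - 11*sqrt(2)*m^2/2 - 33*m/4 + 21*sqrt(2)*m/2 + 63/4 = (m - 3/2)*(m + 7)*(m - 3*sqrt(2)/2)*(m + sqrt(2)/2)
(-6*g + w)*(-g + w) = 6*g^2 - 7*g*w + w^2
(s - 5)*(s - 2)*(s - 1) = s^3 - 8*s^2 + 17*s - 10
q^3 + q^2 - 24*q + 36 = (q - 3)*(q - 2)*(q + 6)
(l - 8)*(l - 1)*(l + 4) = l^3 - 5*l^2 - 28*l + 32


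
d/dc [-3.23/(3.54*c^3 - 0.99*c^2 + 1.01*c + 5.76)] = (34.3026*c^2 - 6.3954*c + 3.2623)/(3.54*c^3 - 0.99*c^2 + 1.01*c + 5.76)^2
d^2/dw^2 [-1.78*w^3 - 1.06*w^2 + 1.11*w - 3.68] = -10.68*w - 2.12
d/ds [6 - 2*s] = -2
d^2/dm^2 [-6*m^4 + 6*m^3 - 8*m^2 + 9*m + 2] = -72*m^2 + 36*m - 16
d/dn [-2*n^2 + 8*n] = 8 - 4*n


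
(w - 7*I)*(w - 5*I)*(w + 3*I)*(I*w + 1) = I*w^4 + 10*w^3 - 8*I*w^2 + 106*w - 105*I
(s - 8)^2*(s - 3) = s^3 - 19*s^2 + 112*s - 192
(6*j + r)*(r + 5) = 6*j*r + 30*j + r^2 + 5*r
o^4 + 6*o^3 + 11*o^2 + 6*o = o*(o + 1)*(o + 2)*(o + 3)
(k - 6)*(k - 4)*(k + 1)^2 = k^4 - 8*k^3 + 5*k^2 + 38*k + 24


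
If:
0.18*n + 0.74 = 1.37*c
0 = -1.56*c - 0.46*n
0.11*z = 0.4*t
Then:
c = 0.37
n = -1.27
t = 0.275*z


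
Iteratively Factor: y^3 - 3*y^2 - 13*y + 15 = (y - 1)*(y^2 - 2*y - 15) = (y - 1)*(y + 3)*(y - 5)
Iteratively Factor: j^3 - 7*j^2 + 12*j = (j - 3)*(j^2 - 4*j) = j*(j - 3)*(j - 4)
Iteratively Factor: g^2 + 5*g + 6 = (g + 2)*(g + 3)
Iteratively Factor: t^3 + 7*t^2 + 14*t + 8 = (t + 4)*(t^2 + 3*t + 2) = (t + 2)*(t + 4)*(t + 1)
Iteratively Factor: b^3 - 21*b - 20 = (b + 1)*(b^2 - b - 20) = (b - 5)*(b + 1)*(b + 4)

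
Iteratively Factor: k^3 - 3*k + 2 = (k + 2)*(k^2 - 2*k + 1) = (k - 1)*(k + 2)*(k - 1)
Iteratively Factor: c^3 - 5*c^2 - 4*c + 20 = (c - 2)*(c^2 - 3*c - 10) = (c - 5)*(c - 2)*(c + 2)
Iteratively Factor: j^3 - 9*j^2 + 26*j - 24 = (j - 4)*(j^2 - 5*j + 6) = (j - 4)*(j - 2)*(j - 3)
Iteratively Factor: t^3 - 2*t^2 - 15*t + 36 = (t + 4)*(t^2 - 6*t + 9) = (t - 3)*(t + 4)*(t - 3)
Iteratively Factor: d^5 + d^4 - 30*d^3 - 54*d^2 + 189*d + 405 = (d + 3)*(d^4 - 2*d^3 - 24*d^2 + 18*d + 135) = (d - 3)*(d + 3)*(d^3 + d^2 - 21*d - 45) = (d - 3)*(d + 3)^2*(d^2 - 2*d - 15) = (d - 3)*(d + 3)^3*(d - 5)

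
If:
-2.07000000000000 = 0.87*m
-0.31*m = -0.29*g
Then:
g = -2.54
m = -2.38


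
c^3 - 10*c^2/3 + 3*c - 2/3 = (c - 2)*(c - 1)*(c - 1/3)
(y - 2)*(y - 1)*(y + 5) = y^3 + 2*y^2 - 13*y + 10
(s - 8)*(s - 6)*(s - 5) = s^3 - 19*s^2 + 118*s - 240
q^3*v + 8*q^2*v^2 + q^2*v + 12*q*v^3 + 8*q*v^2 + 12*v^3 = (q + 2*v)*(q + 6*v)*(q*v + v)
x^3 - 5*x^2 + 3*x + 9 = (x - 3)^2*(x + 1)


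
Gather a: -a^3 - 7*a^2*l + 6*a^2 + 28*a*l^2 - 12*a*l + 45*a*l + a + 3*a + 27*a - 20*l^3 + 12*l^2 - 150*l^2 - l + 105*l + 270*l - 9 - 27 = -a^3 + a^2*(6 - 7*l) + a*(28*l^2 + 33*l + 31) - 20*l^3 - 138*l^2 + 374*l - 36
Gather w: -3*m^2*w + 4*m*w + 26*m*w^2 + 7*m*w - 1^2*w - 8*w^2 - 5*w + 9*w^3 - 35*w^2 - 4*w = 9*w^3 + w^2*(26*m - 43) + w*(-3*m^2 + 11*m - 10)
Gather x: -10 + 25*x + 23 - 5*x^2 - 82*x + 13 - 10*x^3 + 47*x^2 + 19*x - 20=-10*x^3 + 42*x^2 - 38*x + 6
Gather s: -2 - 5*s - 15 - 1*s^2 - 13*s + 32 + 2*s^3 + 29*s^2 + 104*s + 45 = 2*s^3 + 28*s^2 + 86*s + 60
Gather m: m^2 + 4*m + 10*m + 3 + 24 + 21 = m^2 + 14*m + 48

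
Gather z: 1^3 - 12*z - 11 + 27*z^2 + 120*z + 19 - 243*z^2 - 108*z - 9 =-216*z^2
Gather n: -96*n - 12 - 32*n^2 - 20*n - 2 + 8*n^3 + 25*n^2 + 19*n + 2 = 8*n^3 - 7*n^2 - 97*n - 12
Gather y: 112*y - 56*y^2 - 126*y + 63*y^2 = 7*y^2 - 14*y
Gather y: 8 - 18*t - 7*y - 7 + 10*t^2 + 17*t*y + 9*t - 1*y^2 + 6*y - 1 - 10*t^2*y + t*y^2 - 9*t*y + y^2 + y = 10*t^2 + t*y^2 - 9*t + y*(-10*t^2 + 8*t)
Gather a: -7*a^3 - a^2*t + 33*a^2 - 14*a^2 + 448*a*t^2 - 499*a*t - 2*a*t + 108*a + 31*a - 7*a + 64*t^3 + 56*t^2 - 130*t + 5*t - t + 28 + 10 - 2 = -7*a^3 + a^2*(19 - t) + a*(448*t^2 - 501*t + 132) + 64*t^3 + 56*t^2 - 126*t + 36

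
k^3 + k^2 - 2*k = k*(k - 1)*(k + 2)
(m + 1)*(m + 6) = m^2 + 7*m + 6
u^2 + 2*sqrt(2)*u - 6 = (u - sqrt(2))*(u + 3*sqrt(2))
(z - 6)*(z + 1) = z^2 - 5*z - 6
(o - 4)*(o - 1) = o^2 - 5*o + 4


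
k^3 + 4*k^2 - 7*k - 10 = (k - 2)*(k + 1)*(k + 5)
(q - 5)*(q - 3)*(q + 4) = q^3 - 4*q^2 - 17*q + 60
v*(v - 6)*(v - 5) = v^3 - 11*v^2 + 30*v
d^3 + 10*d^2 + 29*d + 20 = (d + 1)*(d + 4)*(d + 5)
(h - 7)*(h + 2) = h^2 - 5*h - 14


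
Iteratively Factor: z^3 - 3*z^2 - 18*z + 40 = (z - 2)*(z^2 - z - 20) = (z - 5)*(z - 2)*(z + 4)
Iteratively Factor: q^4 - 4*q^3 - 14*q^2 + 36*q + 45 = (q + 3)*(q^3 - 7*q^2 + 7*q + 15) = (q + 1)*(q + 3)*(q^2 - 8*q + 15) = (q - 3)*(q + 1)*(q + 3)*(q - 5)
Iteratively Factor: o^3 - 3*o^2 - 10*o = (o)*(o^2 - 3*o - 10) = o*(o + 2)*(o - 5)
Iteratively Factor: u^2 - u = (u - 1)*(u)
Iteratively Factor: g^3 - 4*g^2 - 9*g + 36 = (g + 3)*(g^2 - 7*g + 12) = (g - 4)*(g + 3)*(g - 3)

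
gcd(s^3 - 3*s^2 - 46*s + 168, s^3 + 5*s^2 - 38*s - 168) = s^2 + s - 42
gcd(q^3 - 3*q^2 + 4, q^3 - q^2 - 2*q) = q^2 - q - 2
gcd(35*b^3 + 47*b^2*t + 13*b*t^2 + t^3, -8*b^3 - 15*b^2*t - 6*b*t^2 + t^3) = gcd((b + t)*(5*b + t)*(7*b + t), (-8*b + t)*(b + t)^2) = b + t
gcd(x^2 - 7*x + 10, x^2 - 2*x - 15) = x - 5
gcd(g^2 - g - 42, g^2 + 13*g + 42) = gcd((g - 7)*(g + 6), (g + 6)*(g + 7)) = g + 6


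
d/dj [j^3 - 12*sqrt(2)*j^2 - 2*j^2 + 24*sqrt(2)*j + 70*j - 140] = 3*j^2 - 24*sqrt(2)*j - 4*j + 24*sqrt(2) + 70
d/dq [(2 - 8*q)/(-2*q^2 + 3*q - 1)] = 2*(-8*q^2 + 4*q + 1)/(4*q^4 - 12*q^3 + 13*q^2 - 6*q + 1)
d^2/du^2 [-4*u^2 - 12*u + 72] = -8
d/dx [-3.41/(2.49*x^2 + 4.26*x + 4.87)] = (16.9818*x + 14.5266)/(2.49*x^2 + 4.26*x + 4.87)^2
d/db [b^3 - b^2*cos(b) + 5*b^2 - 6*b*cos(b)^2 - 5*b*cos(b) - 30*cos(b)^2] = b^2*sin(b) + 3*b^2 + 5*b*sin(b) + 6*b*sin(2*b) - 2*b*cos(b) + 10*b + 30*sin(2*b) - 6*cos(b)^2 - 5*cos(b)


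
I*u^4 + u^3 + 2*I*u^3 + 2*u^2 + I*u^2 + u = u*(u + 1)*(u - I)*(I*u + I)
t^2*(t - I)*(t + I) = t^4 + t^2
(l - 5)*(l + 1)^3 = l^4 - 2*l^3 - 12*l^2 - 14*l - 5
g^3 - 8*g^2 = g^2*(g - 8)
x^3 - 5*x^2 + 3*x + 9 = (x - 3)^2*(x + 1)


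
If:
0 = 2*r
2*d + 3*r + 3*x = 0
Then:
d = -3*x/2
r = 0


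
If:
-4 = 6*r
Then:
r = -2/3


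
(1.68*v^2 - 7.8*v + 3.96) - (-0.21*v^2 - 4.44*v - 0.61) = 1.89*v^2 - 3.36*v + 4.57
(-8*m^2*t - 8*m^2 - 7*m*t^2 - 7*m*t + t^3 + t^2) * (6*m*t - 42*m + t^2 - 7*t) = -48*m^3*t^2 + 288*m^3*t + 336*m^3 - 50*m^2*t^3 + 300*m^2*t^2 + 350*m^2*t - m*t^4 + 6*m*t^3 + 7*m*t^2 + t^5 - 6*t^4 - 7*t^3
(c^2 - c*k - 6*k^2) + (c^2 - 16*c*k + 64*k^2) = 2*c^2 - 17*c*k + 58*k^2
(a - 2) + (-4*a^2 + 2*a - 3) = -4*a^2 + 3*a - 5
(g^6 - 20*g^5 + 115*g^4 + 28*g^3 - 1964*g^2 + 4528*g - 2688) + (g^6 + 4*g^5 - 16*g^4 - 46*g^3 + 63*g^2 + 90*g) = 2*g^6 - 16*g^5 + 99*g^4 - 18*g^3 - 1901*g^2 + 4618*g - 2688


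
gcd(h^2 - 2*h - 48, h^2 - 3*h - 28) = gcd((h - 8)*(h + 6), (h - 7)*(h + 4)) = 1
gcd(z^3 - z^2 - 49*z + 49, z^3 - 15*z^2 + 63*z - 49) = z^2 - 8*z + 7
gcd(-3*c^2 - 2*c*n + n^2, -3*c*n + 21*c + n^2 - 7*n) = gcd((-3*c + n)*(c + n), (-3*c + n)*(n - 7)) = 3*c - n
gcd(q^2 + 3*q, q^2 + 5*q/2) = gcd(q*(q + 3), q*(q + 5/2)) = q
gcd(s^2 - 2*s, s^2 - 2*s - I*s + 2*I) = s - 2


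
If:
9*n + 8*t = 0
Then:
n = -8*t/9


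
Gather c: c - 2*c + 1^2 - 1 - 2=-c - 2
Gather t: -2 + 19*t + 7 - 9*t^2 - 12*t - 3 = -9*t^2 + 7*t + 2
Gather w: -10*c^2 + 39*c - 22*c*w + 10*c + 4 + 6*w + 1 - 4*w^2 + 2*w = -10*c^2 + 49*c - 4*w^2 + w*(8 - 22*c) + 5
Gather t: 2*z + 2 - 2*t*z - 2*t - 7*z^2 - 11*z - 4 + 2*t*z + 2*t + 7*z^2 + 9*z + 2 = 0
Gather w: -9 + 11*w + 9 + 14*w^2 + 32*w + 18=14*w^2 + 43*w + 18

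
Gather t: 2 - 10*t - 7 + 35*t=25*t - 5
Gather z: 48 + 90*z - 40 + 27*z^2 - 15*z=27*z^2 + 75*z + 8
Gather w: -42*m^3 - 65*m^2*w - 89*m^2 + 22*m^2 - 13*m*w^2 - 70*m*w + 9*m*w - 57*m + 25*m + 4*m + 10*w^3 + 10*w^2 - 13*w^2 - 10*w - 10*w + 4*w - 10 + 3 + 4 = -42*m^3 - 67*m^2 - 28*m + 10*w^3 + w^2*(-13*m - 3) + w*(-65*m^2 - 61*m - 16) - 3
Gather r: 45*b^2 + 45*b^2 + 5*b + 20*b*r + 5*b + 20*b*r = 90*b^2 + 40*b*r + 10*b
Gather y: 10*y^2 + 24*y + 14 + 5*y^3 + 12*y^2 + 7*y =5*y^3 + 22*y^2 + 31*y + 14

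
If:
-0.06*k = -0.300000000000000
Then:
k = 5.00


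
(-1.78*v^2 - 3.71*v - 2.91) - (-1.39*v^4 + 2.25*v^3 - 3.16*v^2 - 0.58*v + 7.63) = 1.39*v^4 - 2.25*v^3 + 1.38*v^2 - 3.13*v - 10.54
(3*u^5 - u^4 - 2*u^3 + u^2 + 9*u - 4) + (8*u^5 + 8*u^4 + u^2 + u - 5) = 11*u^5 + 7*u^4 - 2*u^3 + 2*u^2 + 10*u - 9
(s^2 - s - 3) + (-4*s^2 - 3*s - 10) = -3*s^2 - 4*s - 13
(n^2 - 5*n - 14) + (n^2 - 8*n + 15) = 2*n^2 - 13*n + 1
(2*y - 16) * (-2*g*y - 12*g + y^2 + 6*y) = -4*g*y^2 + 8*g*y + 192*g + 2*y^3 - 4*y^2 - 96*y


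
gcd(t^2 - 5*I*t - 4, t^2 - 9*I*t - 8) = t - I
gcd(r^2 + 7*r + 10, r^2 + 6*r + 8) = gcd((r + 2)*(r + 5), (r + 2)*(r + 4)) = r + 2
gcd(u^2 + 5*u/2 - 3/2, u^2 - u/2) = u - 1/2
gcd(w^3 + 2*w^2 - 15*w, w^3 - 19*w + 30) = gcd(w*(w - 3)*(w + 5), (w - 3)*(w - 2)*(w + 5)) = w^2 + 2*w - 15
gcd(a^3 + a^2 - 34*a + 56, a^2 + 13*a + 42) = a + 7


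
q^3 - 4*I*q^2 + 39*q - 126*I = (q - 7*I)*(q - 3*I)*(q + 6*I)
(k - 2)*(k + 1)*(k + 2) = k^3 + k^2 - 4*k - 4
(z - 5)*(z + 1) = z^2 - 4*z - 5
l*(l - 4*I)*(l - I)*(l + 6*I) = l^4 + I*l^3 + 26*l^2 - 24*I*l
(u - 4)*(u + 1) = u^2 - 3*u - 4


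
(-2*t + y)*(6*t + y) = -12*t^2 + 4*t*y + y^2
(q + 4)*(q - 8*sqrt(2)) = q^2 - 8*sqrt(2)*q + 4*q - 32*sqrt(2)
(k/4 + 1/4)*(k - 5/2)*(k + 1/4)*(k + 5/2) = k^4/4 + 5*k^3/16 - 3*k^2/2 - 125*k/64 - 25/64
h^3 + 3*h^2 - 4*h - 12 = (h - 2)*(h + 2)*(h + 3)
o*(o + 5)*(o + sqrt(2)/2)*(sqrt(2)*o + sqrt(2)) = sqrt(2)*o^4 + o^3 + 6*sqrt(2)*o^3 + 6*o^2 + 5*sqrt(2)*o^2 + 5*o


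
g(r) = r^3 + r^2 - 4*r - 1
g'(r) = 3*r^2 + 2*r - 4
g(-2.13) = 2.39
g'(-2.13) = 5.35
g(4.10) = 68.33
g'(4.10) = 54.63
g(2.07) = 3.87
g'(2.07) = 12.99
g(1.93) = 2.19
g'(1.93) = 11.03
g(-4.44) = -51.05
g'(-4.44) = 46.26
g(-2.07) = 2.70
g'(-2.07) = 4.71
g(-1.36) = 3.77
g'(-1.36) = -1.17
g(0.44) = -2.48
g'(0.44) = -2.54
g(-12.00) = -1537.00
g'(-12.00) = 404.00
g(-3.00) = -7.00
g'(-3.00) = 17.00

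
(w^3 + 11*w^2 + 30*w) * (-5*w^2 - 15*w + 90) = -5*w^5 - 70*w^4 - 225*w^3 + 540*w^2 + 2700*w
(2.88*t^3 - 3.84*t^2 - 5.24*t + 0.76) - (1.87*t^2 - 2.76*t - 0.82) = 2.88*t^3 - 5.71*t^2 - 2.48*t + 1.58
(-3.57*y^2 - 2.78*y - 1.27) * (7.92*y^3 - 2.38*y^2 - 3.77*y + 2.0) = -28.2744*y^5 - 13.521*y^4 + 10.0169*y^3 + 6.3632*y^2 - 0.772099999999999*y - 2.54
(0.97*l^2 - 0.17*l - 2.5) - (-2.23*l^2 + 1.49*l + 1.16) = 3.2*l^2 - 1.66*l - 3.66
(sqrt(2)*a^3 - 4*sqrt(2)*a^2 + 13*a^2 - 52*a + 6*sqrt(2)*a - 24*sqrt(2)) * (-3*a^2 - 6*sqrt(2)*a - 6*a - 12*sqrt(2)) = -3*sqrt(2)*a^5 - 51*a^4 + 6*sqrt(2)*a^4 - 72*sqrt(2)*a^3 + 102*a^3 + 192*sqrt(2)*a^2 + 336*a^2 + 144*a + 768*sqrt(2)*a + 576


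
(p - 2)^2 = p^2 - 4*p + 4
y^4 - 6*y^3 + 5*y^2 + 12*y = y*(y - 4)*(y - 3)*(y + 1)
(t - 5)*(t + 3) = t^2 - 2*t - 15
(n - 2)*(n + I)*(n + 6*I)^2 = n^4 - 2*n^3 + 13*I*n^3 - 48*n^2 - 26*I*n^2 + 96*n - 36*I*n + 72*I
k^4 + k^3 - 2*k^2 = k^2*(k - 1)*(k + 2)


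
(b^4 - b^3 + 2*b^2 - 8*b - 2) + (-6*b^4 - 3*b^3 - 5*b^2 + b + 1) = -5*b^4 - 4*b^3 - 3*b^2 - 7*b - 1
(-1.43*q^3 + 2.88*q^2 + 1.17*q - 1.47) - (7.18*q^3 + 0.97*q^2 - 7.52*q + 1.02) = -8.61*q^3 + 1.91*q^2 + 8.69*q - 2.49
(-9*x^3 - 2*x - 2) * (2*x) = -18*x^4 - 4*x^2 - 4*x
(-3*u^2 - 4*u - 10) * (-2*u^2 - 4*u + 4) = 6*u^4 + 20*u^3 + 24*u^2 + 24*u - 40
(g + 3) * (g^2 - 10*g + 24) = g^3 - 7*g^2 - 6*g + 72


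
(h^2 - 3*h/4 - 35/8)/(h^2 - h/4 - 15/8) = (-8*h^2 + 6*h + 35)/(-8*h^2 + 2*h + 15)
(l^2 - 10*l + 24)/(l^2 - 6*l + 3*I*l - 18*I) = (l - 4)/(l + 3*I)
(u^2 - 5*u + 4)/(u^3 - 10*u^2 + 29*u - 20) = 1/(u - 5)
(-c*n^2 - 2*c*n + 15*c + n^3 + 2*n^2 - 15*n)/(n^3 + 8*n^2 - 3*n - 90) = (-c + n)/(n + 6)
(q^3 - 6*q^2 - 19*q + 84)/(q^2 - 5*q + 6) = (q^2 - 3*q - 28)/(q - 2)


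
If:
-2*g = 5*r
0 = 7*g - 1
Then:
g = 1/7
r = -2/35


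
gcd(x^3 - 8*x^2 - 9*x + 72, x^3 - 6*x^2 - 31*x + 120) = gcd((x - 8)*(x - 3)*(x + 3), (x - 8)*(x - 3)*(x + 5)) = x^2 - 11*x + 24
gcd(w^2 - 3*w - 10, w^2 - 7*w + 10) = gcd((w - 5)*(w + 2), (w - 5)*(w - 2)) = w - 5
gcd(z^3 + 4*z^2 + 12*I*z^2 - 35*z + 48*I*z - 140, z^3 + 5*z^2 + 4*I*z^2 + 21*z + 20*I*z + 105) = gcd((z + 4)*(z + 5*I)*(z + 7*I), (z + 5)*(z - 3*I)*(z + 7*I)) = z + 7*I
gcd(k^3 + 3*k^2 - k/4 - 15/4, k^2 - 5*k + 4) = k - 1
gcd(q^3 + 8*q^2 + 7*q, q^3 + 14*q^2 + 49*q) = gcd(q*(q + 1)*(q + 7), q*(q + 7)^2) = q^2 + 7*q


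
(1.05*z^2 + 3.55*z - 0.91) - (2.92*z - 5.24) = 1.05*z^2 + 0.63*z + 4.33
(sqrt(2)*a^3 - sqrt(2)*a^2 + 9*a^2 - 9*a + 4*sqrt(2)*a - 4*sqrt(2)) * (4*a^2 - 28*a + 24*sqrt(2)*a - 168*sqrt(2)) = 4*sqrt(2)*a^5 - 32*sqrt(2)*a^4 + 84*a^4 - 672*a^3 + 260*sqrt(2)*a^3 - 1856*sqrt(2)*a^2 + 780*a^2 - 1536*a + 1624*sqrt(2)*a + 1344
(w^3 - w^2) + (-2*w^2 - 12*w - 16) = w^3 - 3*w^2 - 12*w - 16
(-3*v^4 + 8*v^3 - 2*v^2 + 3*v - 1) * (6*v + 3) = -18*v^5 + 39*v^4 + 12*v^3 + 12*v^2 + 3*v - 3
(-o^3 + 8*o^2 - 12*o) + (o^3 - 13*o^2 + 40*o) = -5*o^2 + 28*o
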